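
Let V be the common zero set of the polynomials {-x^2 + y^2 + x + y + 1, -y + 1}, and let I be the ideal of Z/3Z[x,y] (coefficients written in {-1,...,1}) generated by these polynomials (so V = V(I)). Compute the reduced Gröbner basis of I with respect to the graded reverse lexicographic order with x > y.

The reduced Gröbner basis is the canonical form of the ideal for this ordering.

f_1 = -x^2 + y^2 + x + y + 1, LT = x^2.
f_2 = -y + 1, LT = y.

The S-polynomials (S(f_1,f_2)) all reduce to 0 modulo the current basis, so we have a Gröbner basis.

G = {x^2 - x, y - 1}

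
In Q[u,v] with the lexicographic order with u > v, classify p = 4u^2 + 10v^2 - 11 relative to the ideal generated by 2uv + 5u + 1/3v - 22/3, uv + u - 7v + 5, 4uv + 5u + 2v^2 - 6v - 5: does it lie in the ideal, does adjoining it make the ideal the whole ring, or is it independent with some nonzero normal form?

First compute the reduced Gröbner basis of I by Buchberger's algorithm.
f_1 = 2uv + 5u + 1/3v - 22/3, LT = uv.
f_2 = uv + u - 7v + 5, LT = uv.
f_3 = 4uv + 5u + 2v^2 - 6v - 5, LT = uv.

S(f_1,f_2): lcm = uv. S = 3/2u + 43/6v - 26/3.
  leading term u: no divisor's leading term divides it; move 3/2u to the remainder.
  leading term v: no divisor's leading term divides it; move 43/6v to the remainder.
  leading term 1: no divisor's leading term divides it; move -26/3 to the remainder.
  remainder 3/2u + 43/6v - 26/3 ≠ 0; add h_4 = 3/2u + 43/6v - 26/3 to the basis.

S(f_1,f_3): lcm = uv. S = 5/4u - 1/2v^2 + 5/3v - 29/12.
  leading term u: subtract (5/6)·h_4 from 5/4u - 1/2v^2 + 5/3v - 29/12 → -1/2v^2 - 155/36v + 173/36
  leading term v^2: no divisor's leading term divides it; move -1/2v^2 to the remainder.
  leading term v: no divisor's leading term divides it; move -155/36v to the remainder.
  leading term 1: no divisor's leading term divides it; move 173/36 to the remainder.
  remainder -1/2v^2 - 155/36v + 173/36 ≠ 0; add h_5 = -1/2v^2 - 155/36v + 173/36 to the basis.

S(f_1,h_4): lcm = uv. S = 5/2u - 43/9v^2 + 107/18v - 11/3.
  leading term u: subtract (5/3)·h_4 from 5/2u - 43/9v^2 + 107/18v - 11/3 → -43/9v^2 - 6v + 97/9
  leading term v^2: subtract (86/9)·h_5 from -43/9v^2 - 6v + 97/9 → 5693/162v - 5693/162
  leading term v: no divisor's leading term divides it; move 5693/162v to the remainder.
  leading term 1: no divisor's leading term divides it; move -5693/162 to the remainder.
  remainder 5693/162v - 5693/162 ≠ 0; add h_6 = 5693/162v - 5693/162 to the basis.

The other S-polynomials (S(f_2,f_3), S(f_2,h_4), S(f_3,h_4), S(f_1,h_5), S(f_2,h_5), S(f_3,h_5), S(h_4,h_5), S(f_1,h_6), S(f_2,h_6), S(f_3,h_6), S(h_4,h_6), S(h_5,h_6)) all reduce to 0 modulo the current basis, so we have a Gröbner basis.
Inter-reduce: drop elements whose leading term is divisible by another's, tail-reduce, and make monic.
Reduced Gröbner basis: {u - 1, v - 1}.
Label its elements g_1 = u - 1, g_2 = v - 1.

Reduce p = 4u^2 + 10v^2 - 11 modulo G:
  leading term u^2: subtract (4u)·g_1 from 4u^2 + 10v^2 - 11 → 4u + 10v^2 - 11
  leading term u: subtract (4)·g_1 from 4u + 10v^2 - 11 → 10v^2 - 7
  leading term v^2: subtract (10v)·g_2 from 10v^2 - 7 → 10v - 7
  leading term v: subtract (10)·g_2 from 10v - 7 → 3
  leading term 1: no divisor's leading term divides it; move 3 to the remainder.
  normal form = 3.
The normal form is nonzero, so p ∉ I. Since p minus its normal form lies in I, I + (p) = I + (r) where r = 3; decide whether this ideal is the whole ring.
Here r = 3 is a nonzero constant, hence a unit: 1 ∈ I + (p), the Gröbner basis of I + (p) is {1}, and the enlarged system has no common solution — adjoining p is inconsistent.

The remainder on division by a Gröbner basis is unique — it is the normal form.

Adjoining 4u^2 + 10v^2 - 11 makes the ideal the whole ring: the system is inconsistent.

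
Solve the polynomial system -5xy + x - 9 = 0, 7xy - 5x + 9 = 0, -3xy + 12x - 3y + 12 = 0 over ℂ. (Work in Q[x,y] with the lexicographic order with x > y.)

{(-1, 2)}

Compute a lex Gröbner basis by Buchberger's algorithm.
f_1 = -5xy + x - 9, LT = xy.
f_2 = 7xy - 5x + 9, LT = xy.
f_3 = -3xy + 12x - 3y + 12, LT = xy.

S(f_1,f_2): lcm = xy. S = 18/35x + 18/35.
  leading term x: no divisor's leading term divides it; move 18/35x to the remainder.
  leading term 1: no divisor's leading term divides it; move 18/35 to the remainder.
  remainder 18/35x + 18/35 ≠ 0; add h_4 = 18/35x + 18/35 to the basis.

S(f_1,f_3): lcm = xy. S = 19/5x - y + 29/5.
  leading term x: subtract (133/18)·h_4 from 19/5x - y + 29/5 → -y + 2
  leading term y: no divisor's leading term divides it; move -y to the remainder.
  leading term 1: no divisor's leading term divides it; move 2 to the remainder.
  remainder -y + 2 ≠ 0; add h_5 = -y + 2 to the basis.

The other S-polynomials (S(f_2,f_3), S(f_1,h_4), S(f_2,h_4), S(f_3,h_4), S(f_1,h_5), S(f_2,h_5), S(f_3,h_5), S(h_4,h_5)) all reduce to 0 modulo the current basis, so we have a Gröbner basis.
Inter-reduce: drop elements whose leading term is divisible by another's, tail-reduce, and make monic.
Reduced Gröbner basis: {x + 1, y - 2}.

Elimination: the polynomial y - 2 lies in the elimination ideal for y, so y ∈ {2}. For each such y, the remaining basis elements (now univariate) give the rest of the solution.
  y = 2: the earlier basis element becomes x + 1 = 0, giving x = -1 — point (-1, 2).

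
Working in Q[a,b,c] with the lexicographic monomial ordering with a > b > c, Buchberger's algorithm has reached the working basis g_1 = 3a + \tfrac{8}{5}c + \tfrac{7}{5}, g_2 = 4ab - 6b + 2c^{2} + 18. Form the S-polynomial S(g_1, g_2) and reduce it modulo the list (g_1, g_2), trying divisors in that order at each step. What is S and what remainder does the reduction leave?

S(g_1, g_2) = \tfrac{8}{15}bc + \tfrac{59}{30}b - \tfrac{1}{2}c^{2} - \tfrac{9}{2}; remainder on division = \tfrac{8}{15}bc + \tfrac{59}{30}b - \tfrac{1}{2}c^{2} - \tfrac{9}{2}.

lcm(LM(g_1), LM(g_2)) = ab.
S = (lcm/LT(g_1))·g_1 − (lcm/LT(g_2))·g_2 = \tfrac{8}{15}bc + \tfrac{59}{30}b - \tfrac{1}{2}c^{2} - \tfrac{9}{2}.
Reduce S modulo (g_1, g_2) in that order:
  leading term bc: no divisor's leading term divides it; move \tfrac{8}{15}bc to the remainder.
  leading term b: no divisor's leading term divides it; move \tfrac{59}{30}b to the remainder.
  leading term c^{2}: no divisor's leading term divides it; move -\tfrac{1}{2}c^{2} to the remainder.
  leading term 1: no divisor's leading term divides it; move -\tfrac{9}{2} to the remainder.
The remainder \tfrac{8}{15}bc + \tfrac{59}{30}b - \tfrac{1}{2}c^{2} - \tfrac{9}{2} is nonzero, so it would be added as the next basis element.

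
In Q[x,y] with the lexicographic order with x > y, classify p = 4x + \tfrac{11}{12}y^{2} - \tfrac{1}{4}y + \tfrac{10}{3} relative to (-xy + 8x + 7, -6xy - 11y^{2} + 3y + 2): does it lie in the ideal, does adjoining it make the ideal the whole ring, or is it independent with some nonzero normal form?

First compute the reduced Gröbner basis of I by Buchberger's algorithm.
f_1 = -xy + 8x + 7, LT = xy.
f_2 = -6xy - 11y^{2} + 3y + 2, LT = xy.

S(f_1,f_2): lcm = xy. S = -8x - \tfrac{11}{6}y^{2} + \tfrac{1}{2}y - \tfrac{20}{3}.
  leading term x: no divisor's leading term divides it; move -8x to the remainder.
  leading term y^{2}: no divisor's leading term divides it; move -\tfrac{11}{6}y^{2} to the remainder.
  leading term y: no divisor's leading term divides it; move \tfrac{1}{2}y to the remainder.
  leading term 1: no divisor's leading term divides it; move -\tfrac{20}{3} to the remainder.
  remainder -8x - \tfrac{11}{6}y^{2} + \tfrac{1}{2}y - \tfrac{20}{3} ≠ 0; add h_3 = -8x - \tfrac{11}{6}y^{2} + \tfrac{1}{2}y - \tfrac{20}{3} to the basis.

S(f_1,h_3): lcm = xy. S = -8x - \tfrac{11}{48}y^{3} + \tfrac{1}{16}y^{2} - \tfrac{5}{6}y - 7.
  leading term x: subtract (1)·h_3 from -8x - \tfrac{11}{48}y^{3} + \tfrac{1}{16}y^{2} - \tfrac{5}{6}y - 7 → -\tfrac{11}{48}y^{3} + \tfrac{91}{48}y^{2} - \tfrac{4}{3}y - \tfrac{1}{3}
  leading term y^{3}: no divisor's leading term divides it; move -\tfrac{11}{48}y^{3} to the remainder.
  leading term y^{2}: no divisor's leading term divides it; move \tfrac{91}{48}y^{2} to the remainder.
  leading term y: no divisor's leading term divides it; move -\tfrac{4}{3}y to the remainder.
  leading term 1: no divisor's leading term divides it; move -\tfrac{1}{3} to the remainder.
  remainder -\tfrac{11}{48}y^{3} + \tfrac{91}{48}y^{2} - \tfrac{4}{3}y - \tfrac{1}{3} ≠ 0; add h_4 = -\tfrac{11}{48}y^{3} + \tfrac{91}{48}y^{2} - \tfrac{4}{3}y - \tfrac{1}{3} to the basis.

The other S-polynomials (S(f_2,h_3), S(f_1,h_4), S(f_2,h_4), S(h_3,h_4)) all reduce to 0 modulo the current basis, so we have a Gröbner basis.
Inter-reduce: drop elements whose leading term is divisible by another's, tail-reduce, and make monic.
Reduced Gröbner basis: {x + \tfrac{11}{48}y^{2} - \tfrac{1}{16}y + \tfrac{5}{6}, y^{3} - \tfrac{91}{11}y^{2} + \tfrac{64}{11}y + \tfrac{16}{11}}.
Label its elements g_1 = x + \tfrac{11}{48}y^{2} - \tfrac{1}{16}y + \tfrac{5}{6}, g_2 = y^{3} - \tfrac{91}{11}y^{2} + \tfrac{64}{11}y + \tfrac{16}{11}.

Reduce p = 4x + \tfrac{11}{12}y^{2} - \tfrac{1}{4}y + \tfrac{10}{3} modulo G:
  leading term x: subtract (4)·g_1 from 4x + \tfrac{11}{12}y^{2} - \tfrac{1}{4}y + \tfrac{10}{3} → 0
  normal form = 0.
Since the normal form is 0, p ∈ I.

4x + \tfrac{11}{12}y^{2} - \tfrac{1}{4}y + \tfrac{10}{3} lies in I (it reduces to 0).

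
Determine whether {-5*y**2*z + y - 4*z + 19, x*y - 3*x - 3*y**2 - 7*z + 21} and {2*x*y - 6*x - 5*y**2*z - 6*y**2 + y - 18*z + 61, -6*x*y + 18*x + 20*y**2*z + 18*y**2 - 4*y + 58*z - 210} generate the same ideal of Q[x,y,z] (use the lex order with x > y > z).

No, the ideals differ.

Two ideals are equal iff their reduced Gröbner bases coincide (the reduced basis is unique for a fixed ordering).
Buchberger on the first generating set:
f_1 = -5*y**2*z + y - 4*z + 19, LT = y**2*z.
f_2 = x*y - 3*x - 3*y**2 - 7*z + 21, LT = x*y.

S(f_1,f_2): lcm = x*y**2*z. S = 3*x*y*z - 1/5*x*y + 4/5*x*z - 19/5*x + 3*y**3*z + 7*y*z**2 - 21*y*z.
  reduce S modulo (f_1, f_2):
  remainder 49/5*x*z - 22/5*x + 7*y*z**2 - 117/5*y*z + 66/5*y + 21*z**2 - 358/5*z + 192/5 ≠ 0; add g_3 = 49/5*x*z - 22/5*x + 7*y*z**2 - 117/5*y*z + 66/5*y + 21*z**2 - 358/5*z + 192/5 to the basis.

The other S-polynomials (S(f_1,g_3), S(f_2,g_3)) all reduce to 0 modulo the current basis, so we have a Gröbner basis.
Inter-reduce: drop elements whose leading term is divisible by another's, tail-reduce, and make monic.
Reduced Gröbner basis: {x*y - 3*x - 3*y**2 - 7*z + 21, x*z - 22/49*x + 5/7*y*z**2 - 117/49*y*z + 66/49*y + 15/7*z**2 - 358/49*z + 192/49, y**2*z - 1/5*y + 4/5*z - 19/5}.

Buchberger on the second generating set:
h_1 = 2*x*y - 6*x - 5*y**2*z - 6*y**2 + y - 18*z + 61, LT = x*y.
h_2 = -6*x*y + 18*x + 20*y**2*z + 18*y**2 - 4*y + 58*z - 210, LT = x*y.

S(h_1,h_2): lcm = x*y. S = 5/6*y**2*z - 1/6*y + 2/3*z - 9/2.
  reduce S modulo (h_1, h_2):
  remainder 5/6*y**2*z - 1/6*y + 2/3*z - 9/2 ≠ 0; add k_3 = 5/6*y**2*z - 1/6*y + 2/3*z - 9/2 to the basis.

S(h_1,k_3): lcm = x*y**2*z. S = -3*x*y*z + 1/5*x*y - 4/5*x*z + 27/5*x - 5/2*y**3*z**2 - 3*y**3*z + 1/2*y**2*z - 9*y*z**2 + 61/2*y*z.
  reduce S modulo (h_1, h_2, k_3):
  remainder -49/5*x*z + 6*x - 7*y*z**2 + 97/5*y*z - 18*y - 21*z**2 + 298/5*z - 52 ≠ 0; add k_4 = -49/5*x*z + 6*x - 7*y*z**2 + 97/5*y*z - 18*y - 21*z**2 + 298/5*z - 52 to the basis.

The other S-polynomials (S(h_2,k_3), S(h_1,k_4), S(h_2,k_4), S(k_3,k_4)) all reduce to 0 modulo the current basis, so we have a Gröbner basis.
Inter-reduce: drop elements whose leading term is divisible by another's, tail-reduce, and make monic.
Reduced Gröbner basis: {x*y - 3*x - 3*y**2 - 7*z + 17, x*z - 30/49*x + 5/7*y*z**2 - 97/49*y*z + 90/49*y + 15/7*z**2 - 298/49*z + 260/49, y**2*z - 1/5*y + 4/5*z - 27/5}.

Since the reduced bases disagree, the two ideals are not the same.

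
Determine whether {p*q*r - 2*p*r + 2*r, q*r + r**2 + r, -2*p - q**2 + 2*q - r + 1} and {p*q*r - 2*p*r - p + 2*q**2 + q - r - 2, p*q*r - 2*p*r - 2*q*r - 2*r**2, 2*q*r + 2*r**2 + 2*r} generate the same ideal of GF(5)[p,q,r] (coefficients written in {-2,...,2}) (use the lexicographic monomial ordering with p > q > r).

Since reduced Gröbner bases are canonical representatives of ideals under a given ordering, it suffices to compute and compare them.
Buchberger on the first generating set:
f_1 = p*q*r - 2*p*r + 2*r, LT = p*q*r.
f_2 = q*r + r**2 + r, LT = q*r.
f_3 = -2*p - q**2 + 2*q - r + 1, LT = p.

S(f_1,f_2): lcm = p*q*r. S = -p*r**2 + 2*p*r + 2*r.
  leading term p*r**2: subtract (-2*r**2)·f_3 from -p*r**2 + 2*p*r + 2*r → 2*p*r - 2*q**2*r**2 - q*r**2 - 2*r**3 + 2*r**2 + 2*r
  leading term p*r: subtract (-r)·f_3 from 2*p*r - 2*q**2*r**2 - q*r**2 - 2*r**3 + 2*r**2 + 2*r → -2*q**2*r**2 - q**2*r - q*r**2 + 2*q*r - 2*r**3 + r**2 - 2*r
  leading term q**2*r**2: subtract (-2*q*r)·f_2 from -2*q**2*r**2 - q**2*r - q*r**2 + 2*q*r - 2*r**3 + r**2 - 2*r → -q**2*r + 2*q*r**3 + q*r**2 + 2*q*r - 2*r**3 + r**2 - 2*r
  leading term q**2*r: subtract (-q)·f_2 from -q**2*r + 2*q*r**3 + q*r**2 + 2*q*r - 2*r**3 + r**2 - 2*r → 2*q*r**3 + 2*q*r**2 - 2*q*r - 2*r**3 + r**2 - 2*r
  leading term q*r**3: subtract (2*r**2)·f_2 from 2*q*r**3 + 2*q*r**2 - 2*q*r - 2*r**3 + r**2 - 2*r → 2*q*r**2 - 2*q*r - 2*r**4 + r**3 + r**2 - 2*r
  leading term q*r**2: subtract (2*r)·f_2 from 2*q*r**2 - 2*q*r - 2*r**4 + r**3 + r**2 - 2*r → -2*q*r - 2*r**4 - r**3 - r**2 - 2*r
  leading term q*r: subtract (-2)·f_2 from -2*q*r - 2*r**4 - r**3 - r**2 - 2*r → -2*r**4 - r**3 + r**2
  leading term r**4: no divisor's leading term divides it; move -2*r**4 to the remainder.
  leading term r**3: no divisor's leading term divides it; move -r**3 to the remainder.
  leading term r**2: no divisor's leading term divides it; move r**2 to the remainder.
  remainder -2*r**4 - r**3 + r**2 ≠ 0; add g_4 = -2*r**4 - r**3 + r**2 to the basis.

The other S-polynomials (S(f_1,f_3), S(f_2,f_3), S(f_1,g_4), S(f_2,g_4), S(f_3,g_4)) all reduce to 0 modulo the current basis, so we have a Gröbner basis.
Inter-reduce: drop elements whose leading term is divisible by another's, tail-reduce, and make monic.
Reduced Gröbner basis: {p - 2*q**2 - q - 2*r + 2, q*r + r**2 + r, r**4 - 2*r**3 + 2*r**2}.

Buchberger on the second generating set:
h_1 = p*q*r - 2*p*r - p + 2*q**2 + q - r - 2, LT = p*q*r.
h_2 = p*q*r - 2*p*r - 2*q*r - 2*r**2, LT = p*q*r.
h_3 = 2*q*r + 2*r**2 + 2*r, LT = q*r.

S(h_1,h_2): lcm = p*q*r. S = -p + 2*q**2 + 2*q*r + q + 2*r**2 - r - 2.
  leading term p: no divisor's leading term divides it; move -p to the remainder.
  leading term q**2: no divisor's leading term divides it; move 2*q**2 to the remainder.
  leading term q*r: subtract (1)·h_3 from 2*q*r + q + 2*r**2 - r - 2 → q + 2*r - 2
  leading term q: no divisor's leading term divides it; move q to the remainder.
  leading term r: no divisor's leading term divides it; move 2*r to the remainder.
  leading term 1: no divisor's leading term divides it; move -2 to the remainder.
  remainder -p + 2*q**2 + q + 2*r - 2 ≠ 0; add k_4 = -p + 2*q**2 + q + 2*r - 2 to the basis.

S(h_1,h_3): lcm = p*q*r. S = -p*r**2 + 2*p*r - p + 2*q**2 + q - r - 2.
  leading term p*r**2: subtract (r**2)·k_4 from -p*r**2 + 2*p*r - p + 2*q**2 + q - r - 2 → 2*p*r - p - 2*q**2*r**2 + 2*q**2 - q*r**2 + q - 2*r**3 + 2*r**2 - r - 2
  leading term p*r: subtract (-2*r)·k_4 from 2*p*r - p - 2*q**2*r**2 + 2*q**2 - q*r**2 + q - 2*r**3 + 2*r**2 - r - 2 → -p - 2*q**2*r**2 - q**2*r + 2*q**2 - q*r**2 + 2*q*r + q - 2*r**3 + r**2 - 2
  leading term p: subtract (1)·k_4 from -p - 2*q**2*r**2 - q**2*r + 2*q**2 - q*r**2 + 2*q*r + q - 2*r**3 + r**2 - 2 → -2*q**2*r**2 - q**2*r - q*r**2 + 2*q*r - 2*r**3 + r**2 - 2*r
  leading term q**2*r**2: subtract (-q*r)·h_3 from -2*q**2*r**2 - q**2*r - q*r**2 + 2*q*r - 2*r**3 + r**2 - 2*r → -q**2*r + 2*q*r**3 + q*r**2 + 2*q*r - 2*r**3 + r**2 - 2*r
  leading term q**2*r: subtract (2*q)·h_3 from -q**2*r + 2*q*r**3 + q*r**2 + 2*q*r - 2*r**3 + r**2 - 2*r → 2*q*r**3 + 2*q*r**2 - 2*q*r - 2*r**3 + r**2 - 2*r
  leading term q*r**3: subtract (r**2)·h_3 from 2*q*r**3 + 2*q*r**2 - 2*q*r - 2*r**3 + r**2 - 2*r → 2*q*r**2 - 2*q*r - 2*r**4 + r**3 + r**2 - 2*r
  leading term q*r**2: subtract (r)·h_3 from 2*q*r**2 - 2*q*r - 2*r**4 + r**3 + r**2 - 2*r → -2*q*r - 2*r**4 - r**3 - r**2 - 2*r
  leading term q*r: subtract (-1)·h_3 from -2*q*r - 2*r**4 - r**3 - r**2 - 2*r → -2*r**4 - r**3 + r**2
  leading term r**4: no divisor's leading term divides it; move -2*r**4 to the remainder.
  leading term r**3: no divisor's leading term divides it; move -r**3 to the remainder.
  leading term r**2: no divisor's leading term divides it; move r**2 to the remainder.
  remainder -2*r**4 - r**3 + r**2 ≠ 0; add k_5 = -2*r**4 - r**3 + r**2 to the basis.

The other S-polynomials (S(h_2,h_3), S(h_1,k_4), S(h_2,k_4), S(h_3,k_4), S(h_1,k_5), S(h_2,k_5), S(h_3,k_5), S(k_4,k_5)) all reduce to 0 modulo the current basis, so we have a Gröbner basis.
Inter-reduce: drop elements whose leading term is divisible by another's, tail-reduce, and make monic.
Reduced Gröbner basis: {p - 2*q**2 - q - 2*r + 2, q*r + r**2 + r, r**4 - 2*r**3 + 2*r**2}.

The two bases agree; hence the ideals are identical.

Yes, the ideals are equal.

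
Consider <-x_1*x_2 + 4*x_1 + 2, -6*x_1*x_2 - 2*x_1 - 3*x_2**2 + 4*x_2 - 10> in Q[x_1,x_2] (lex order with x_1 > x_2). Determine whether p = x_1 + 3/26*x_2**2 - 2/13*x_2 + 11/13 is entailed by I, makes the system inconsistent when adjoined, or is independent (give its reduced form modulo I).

x_1 + 3/26*x_2**2 - 2/13*x_2 + 11/13 lies in I (it reduces to 0).

First compute the reduced Gröbner basis of I by Buchberger's algorithm.
f_1 = -x_1*x_2 + 4*x_1 + 2, LT = x_1*x_2.
f_2 = -6*x_1*x_2 - 2*x_1 - 3*x_2**2 + 4*x_2 - 10, LT = x_1*x_2.

S(f_1,f_2): lcm = x_1*x_2. S = -13/3*x_1 - 1/2*x_2**2 + 2/3*x_2 - 11/3.
  reduce S modulo (f_1, f_2):
  remainder -13/3*x_1 - 1/2*x_2**2 + 2/3*x_2 - 11/3 ≠ 0; add h_3 = -13/3*x_1 - 1/2*x_2**2 + 2/3*x_2 - 11/3 to the basis.

S(f_1,h_3): lcm = x_1*x_2. S = -4*x_1 - 3/26*x_2**3 + 2/13*x_2**2 - 11/13*x_2 - 2.
  reduce S modulo (f_1, f_2, h_3):
  remainder -3/26*x_2**3 + 8/13*x_2**2 - 19/13*x_2 + 18/13 ≠ 0; add h_4 = -3/26*x_2**3 + 8/13*x_2**2 - 19/13*x_2 + 18/13 to the basis.

The other S-polynomials (S(f_2,h_3), S(f_1,h_4), S(f_2,h_4), S(h_3,h_4)) all reduce to 0 modulo the current basis, so we have a Gröbner basis.
Inter-reduce: drop elements whose leading term is divisible by another's, tail-reduce, and make monic.
Reduced Gröbner basis: {x_1 + 3/26*x_2**2 - 2/13*x_2 + 11/13, x_2**3 - 16/3*x_2**2 + 38/3*x_2 - 12}.
Label its elements g_1 = x_1 + 3/26*x_2**2 - 2/13*x_2 + 11/13, g_2 = x_2**3 - 16/3*x_2**2 + 38/3*x_2 - 12.

Reduce p = x_1 + 3/26*x_2**2 - 2/13*x_2 + 11/13 modulo G:
  leading term x_1: subtract (1)·g_1 from x_1 + 3/26*x_2**2 - 2/13*x_2 + 11/13 → 0
  normal form = 0.
Since the normal form is 0, p ∈ I.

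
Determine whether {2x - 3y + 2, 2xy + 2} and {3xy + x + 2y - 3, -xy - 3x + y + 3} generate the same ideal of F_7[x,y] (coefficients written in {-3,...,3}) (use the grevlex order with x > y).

Yes, the ideals are equal.

Equality of ideals is decidable: compute both reduced Gröbner bases (unique for the ordering) and check whether they agree.
Buchberger on the first generating set:
f_1 = 2x - 3y + 2, LT = x.
f_2 = 2xy + 2, LT = xy.

S(f_1,f_2): lcm = xy. S = 2y^2 + y - 1.
  leading term y^2: no divisor's leading term divides it; move 2y^2 to the remainder.
  leading term y: no divisor's leading term divides it; move y to the remainder.
  leading term 1: no divisor's leading term divides it; move -1 to the remainder.
  remainder 2y^2 + y - 1 ≠ 0; add g_3 = 2y^2 + y - 1 to the basis.

The other S-polynomials (S(f_1,g_3), S(f_2,g_3)) all reduce to 0 modulo the current basis, so we have a Gröbner basis.
Inter-reduce: drop elements whose leading term is divisible by another's, tail-reduce, and make monic.
Reduced Gröbner basis: {y^2 - 3y + 3, x + 2y + 1}.

Buchberger on the second generating set:
h_1 = 3xy + x + 2y - 3, LT = xy.
h_2 = -xy - 3x + y + 3, LT = xy.

S(h_1,h_2): lcm = xy. S = 2x - 3y + 2.
  leading term x: no divisor's leading term divides it; move 2x to the remainder.
  leading term y: no divisor's leading term divides it; move -3y to the remainder.
  leading term 1: no divisor's leading term divides it; move 2 to the remainder.
  remainder 2x - 3y + 2 ≠ 0; add k_3 = 2x - 3y + 2 to the basis.

S(h_1,k_3): lcm = xy. S = -2y^2 - 2x + 2y - 1.
  leading term y^2: no divisor's leading term divides it; move -2y^2 to the remainder.
  leading term x: subtract (-1)·k_3 from -2x + 2y - 1 → -y + 1
  leading term y: no divisor's leading term divides it; move -y to the remainder.
  leading term 1: no divisor's leading term divides it; move 1 to the remainder.
  remainder -2y^2 - y + 1 ≠ 0; add k_4 = -2y^2 - y + 1 to the basis.

The other S-polynomials (S(h_2,k_3), S(h_1,k_4), S(h_2,k_4), S(k_3,k_4)) all reduce to 0 modulo the current basis, so we have a Gröbner basis.
Inter-reduce: drop elements whose leading term is divisible by another's, tail-reduce, and make monic.
Reduced Gröbner basis: {y^2 - 3y + 3, x + 2y + 1}.

Same reduced basis, so the two generating sets span the same ideal.
The same test decides containment: I ⊆ J iff every generator of I reduces to 0 modulo a Gröbner basis of J.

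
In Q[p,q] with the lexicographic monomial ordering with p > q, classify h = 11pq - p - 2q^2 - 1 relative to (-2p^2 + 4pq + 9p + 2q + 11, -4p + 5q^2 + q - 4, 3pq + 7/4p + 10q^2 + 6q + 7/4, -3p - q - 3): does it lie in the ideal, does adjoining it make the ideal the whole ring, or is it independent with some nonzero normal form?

11pq - p - 2q^2 - 1 lies in I (it reduces to 0).

First compute the reduced Gröbner basis of I by Buchberger's algorithm.
f_1 = -2p^2 + 4pq + 9p + 2q + 11, LT = p^2.
f_2 = -4p + 5q^2 + q - 4, LT = p.
f_3 = 3pq + 7/4p + 10q^2 + 6q + 7/4, LT = pq.
f_4 = -3p - q - 3, LT = p.

S(f_1,f_2): lcm = p^2. S = 5/4pq^2 - 7/4pq - 11/2p - q - 11/2.
  reduce S modulo (f_1, f_2, f_3, f_4):
  remainder 25/16q^4 - 15/8q^3 - 137/16q^2 - 5/8q ≠ 0; add k_5 = 25/16q^4 - 15/8q^3 - 137/16q^2 - 5/8q to the basis.

S(f_1,f_3): lcm = p^2q. S = -7/12p^2 - 16/3pq^2 - 13/2pq - 7/12p - q^2 - 11/2q.
  reduce S modulo (f_1, f_2, f_3, f_4, k_5):
  remainder -227/12q^3 - 18301/480q^2 - 181/96q ≠ 0; add k_6 = -227/12q^3 - 18301/480q^2 - 181/96q to the basis.

S(f_1,f_4): lcm = p^2. S = -7/3pq - 11/2p - q - 11/2.
  reduce S modulo (f_1, f_2, f_3, f_4, k_5, k_6):
  remainder -11475/7264q^2 + 1809/7264q ≠ 0; add k_7 = -11475/7264q^2 + 1809/7264q to the basis.

S(f_2,f_3): lcm = pq. S = -7/12p - 5/4q^3 - 43/12q^2 - q - 7/12.
  reduce S modulo (f_1, f_2, f_3, f_4, k_5, k_6, k_7):
  remainder -133/102q ≠ 0; add k_8 = -133/102q to the basis.

The other S-polynomials (S(f_2,f_4), S(f_3,f_4), S(f_1,k_5), S(f_2,k_5), S(f_3,k_5), S(f_4,k_5), S(f_1,k_6), S(f_2,k_6), S(f_3,k_6), S(f_4,k_6), S(k_5,k_6), S(f_1,k_7), S(f_2,k_7), S(f_3,k_7), S(f_4,k_7), S(k_5,k_7), S(k_6,k_7), S(f_1,k_8), S(f_2,k_8), S(f_3,k_8), S(f_4,k_8), S(k_5,k_8), S(k_6,k_8), S(k_7,k_8)) all reduce to 0 modulo the current basis, so we have a Gröbner basis.
Inter-reduce: drop elements whose leading term is divisible by another's, tail-reduce, and make monic.
Reduced Gröbner basis: {p + 1, q}.
Label its elements g_1 = p + 1, g_2 = q.

Reduce h = 11pq - p - 2q^2 - 1 modulo G:
  leading term pq: subtract (11q)·g_1 from 11pq - p - 2q^2 - 1 → -p - 2q^2 - 11q - 1
  leading term p: subtract (-1)·g_1 from -p - 2q^2 - 11q - 1 → -2q^2 - 11q
  leading term q^2: subtract (-2q)·g_2 from -2q^2 - 11q → -11q
  leading term q: subtract (-11)·g_2 from -11q → 0
  normal form = 0.
Since the normal form is 0, h ∈ I.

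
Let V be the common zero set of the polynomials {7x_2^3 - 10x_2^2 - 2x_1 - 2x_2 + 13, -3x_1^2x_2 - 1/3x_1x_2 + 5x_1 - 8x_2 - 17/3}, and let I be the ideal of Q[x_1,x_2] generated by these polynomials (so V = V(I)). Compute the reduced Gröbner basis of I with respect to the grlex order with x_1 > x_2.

G = {x_1^3 - 35/6x_1x_2^2 - 115/18x_1^2 + 25/3x_1x_2 + 119/18x_2^2 + 65/18x_1 - 85/9x_2 - 173/9, x_1^2x_2 + 1/9x_1x_2 - 5/3x_1 + 8/3x_2 + 17/9, x_2^3 - 10/7x_2^2 - 2/7x_1 - 2/7x_2 + 13/7}

f_1 = 7x_2^3 - 10x_2^2 - 2x_1 - 2x_2 + 13, LT = x_2^3.
f_2 = -3x_1^2x_2 - 1/3x_1x_2 + 5x_1 - 8x_2 - 17/3, LT = x_1^2x_2.

S(f_1,f_2): lcm = x_1^2x_2^3. S = -10/7x_1^2x_2^2 - 1/9x_1x_2^3 - 2/7x_1^3 - 2/7x_1^2x_2 + 5/3x_1x_2^2 - 8/3x_2^3 + 13/7x_1^2 - 17/9x_2^2.
  leading term x_1^2x_2^2: subtract (10/21x_2)·f_2 from -10/7x_1^2x_2^2 - 1/9x_1x_2^3 - 2/7x_1^3 - 2/7x_1^2x_2 + 5/3x_1x_2^2 - 8/3x_2^3 + 13/7x_1^2 - 17/9x_2^2 → -1/9x_1x_2^3 - 2/7x_1^3 - 2/7x_1^2x_2 + 115/63x_1x_2^2 - 8/3x_2^3 + 13/7x_1^2 - 50/21x_1x_2 + 121/63x_2^2 + 170/63x_2
  leading term x_1x_2^3: subtract (-1/63x_1)·f_1 from -1/9x_1x_2^3 - 2/7x_1^3 - 2/7x_1^2x_2 + 115/63x_1x_2^2 - 8/3x_2^3 + 13/7x_1^2 - 50/21x_1x_2 + 121/63x_2^2 + 170/63x_2 → -2/7x_1^3 - 2/7x_1^2x_2 + 5/3x_1x_2^2 - 8/3x_2^3 + 115/63x_1^2 - 152/63x_1x_2 + 121/63x_2^2 + 13/63x_1 + 170/63x_2
  leading term x_1^3: no divisor's leading term divides it; move -2/7x_1^3 to the remainder.
  leading term x_1^2x_2: subtract (2/21)·f_2 from -2/7x_1^2x_2 + 5/3x_1x_2^2 - 8/3x_2^3 + 115/63x_1^2 - 152/63x_1x_2 + 121/63x_2^2 + 13/63x_1 + 170/63x_2 → 5/3x_1x_2^2 - 8/3x_2^3 + 115/63x_1^2 - 50/21x_1x_2 + 121/63x_2^2 - 17/63x_1 + 218/63x_2 + 34/63
  leading term x_1x_2^2: no divisor's leading term divides it; move 5/3x_1x_2^2 to the remainder.
  leading term x_2^3: subtract (-8/21)·f_1 from -8/3x_2^3 + 115/63x_1^2 - 50/21x_1x_2 + 121/63x_2^2 - 17/63x_1 + 218/63x_2 + 34/63 → 115/63x_1^2 - 50/21x_1x_2 - 17/9x_2^2 - 65/63x_1 + 170/63x_2 + 346/63
  leading term x_1^2: no divisor's leading term divides it; move 115/63x_1^2 to the remainder.
  leading term x_1x_2: no divisor's leading term divides it; move -50/21x_1x_2 to the remainder.
  leading term x_2^2: no divisor's leading term divides it; move -17/9x_2^2 to the remainder.
  leading term x_1: no divisor's leading term divides it; move -65/63x_1 to the remainder.
  leading term x_2: no divisor's leading term divides it; move 170/63x_2 to the remainder.
  leading term 1: no divisor's leading term divides it; move 346/63 to the remainder.
  remainder -2/7x_1^3 + 5/3x_1x_2^2 + 115/63x_1^2 - 50/21x_1x_2 - 17/9x_2^2 - 65/63x_1 + 170/63x_2 + 346/63 ≠ 0; add g_3 = -2/7x_1^3 + 5/3x_1x_2^2 + 115/63x_1^2 - 50/21x_1x_2 - 17/9x_2^2 - 65/63x_1 + 170/63x_2 + 346/63 to the basis.

The other S-polynomials (S(f_1,g_3), S(f_2,g_3)) all reduce to 0 modulo the current basis, so we have a Gröbner basis.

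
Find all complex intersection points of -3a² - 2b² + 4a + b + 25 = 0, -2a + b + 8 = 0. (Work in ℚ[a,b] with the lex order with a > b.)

{(3, -2), (37/11, -14/11)}

Compute a lex Gröbner basis by Buchberger's algorithm.
f_1 = -3a² + 4a - 2b² + b + 25, LT = a².
f_2 = -2a + b + 8, LT = a.

S(f_1,f_2): lcm = a². S = ½ab + 8/3a + ⅔b² - ⅓b - 25/3.
  leading term ab: subtract (-¼b)·f_2 from ½ab + 8/3a + ⅔b² - ⅓b - 25/3 → 8/3a + 11/12b² + 5/3b - 25/3
  leading term a: subtract (-4/3)·f_2 from 8/3a + 11/12b² + 5/3b - 25/3 → 11/12b² + 3b + 7/3
  leading term b²: no divisor's leading term divides it; move 11/12b² to the remainder.
  leading term b: no divisor's leading term divides it; move 3b to the remainder.
  leading term 1: no divisor's leading term divides it; move 7/3 to the remainder.
  remainder 11/12b² + 3b + 7/3 ≠ 0; add h_3 = 11/12b² + 3b + 7/3 to the basis.

The other S-polynomials (S(f_1,h_3), S(f_2,h_3)) all reduce to 0 modulo the current basis, so we have a Gröbner basis.
Inter-reduce: drop elements whose leading term is divisible by another's, tail-reduce, and make monic.
Reduced Gröbner basis: {a - ½b - 4, b² + 36/11b + 28/11}.

A lex Gröbner basis eliminates variables successively. Here b² + 36/11b + 28/11 depends only on b, with roots {-2, -14/11}; lifting each root through the earlier basis elements recovers the full solutions.
  b = -2: the earlier basis element becomes a - 3 = 0, giving a = 3 — point (3, -2).
  b = -14/11: the earlier basis element becomes a - 37/11 = 0, giving a = 37/11 — point (37/11, -14/11).
Check: every point annihilates each of the original generators.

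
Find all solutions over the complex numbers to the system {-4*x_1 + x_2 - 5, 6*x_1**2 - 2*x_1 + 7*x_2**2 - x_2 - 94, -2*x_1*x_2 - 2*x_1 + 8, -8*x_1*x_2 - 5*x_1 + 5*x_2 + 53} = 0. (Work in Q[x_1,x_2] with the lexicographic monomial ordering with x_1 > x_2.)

{(-2, -3)}

Compute a lex Gröbner basis by Buchberger's algorithm.
f_1 = -4*x_1 + x_2 - 5, LT = x_1.
f_2 = 6*x_1**2 - 2*x_1 + 7*x_2**2 - x_2 - 94, LT = x_1**2.
f_3 = -2*x_1*x_2 - 2*x_1 + 8, LT = x_1*x_2.
f_4 = -8*x_1*x_2 - 5*x_1 + 5*x_2 + 53, LT = x_1*x_2.

S(f_1,f_2): lcm = x_1**2. S = -1/4*x_1*x_2 + 19/12*x_1 - 7/6*x_2**2 + 1/6*x_2 + 47/3.
  reduce S modulo (f_1, f_2, f_3, f_4):
  remainder -59/48*x_2**2 + 7/8*x_2 + 219/16 ≠ 0; add h_5 = -59/48*x_2**2 + 7/8*x_2 + 219/16 to the basis.

S(f_1,f_3): lcm = x_1*x_2. S = -x_1 - 1/4*x_2**2 + 5/4*x_2 + 4.
  reduce S modulo (f_1, f_2, f_3, f_4, h_5):
  remainder 97/118*x_2 + 291/118 ≠ 0; add h_6 = 97/118*x_2 + 291/118 to the basis.

The other S-polynomials (S(f_1,f_4), S(f_2,f_3), S(f_2,f_4), S(f_3,f_4), S(f_1,h_5), S(f_2,h_5), S(f_3,h_5), S(f_4,h_5), S(f_1,h_6), S(f_2,h_6), S(f_3,h_6), S(f_4,h_6), S(h_5,h_6)) all reduce to 0 modulo the current basis, so we have a Gröbner basis.
Inter-reduce: drop elements whose leading term is divisible by another's, tail-reduce, and make monic.
Reduced Gröbner basis: {x_1 + 2, x_2 + 3}.

Since the basis is lex-ordered, x_2 + 3 is univariate in x_2. Its roots are {-3}. Back-substituting each root into the other basis elements fixes the other coordinates.
  x_2 = -3: the earlier basis element becomes x_1 + 2 = 0, giving x_1 = -2 — point (-2, -3).
Zero-dimensionality of the ideal guarantees finitely many solutions over ℂ.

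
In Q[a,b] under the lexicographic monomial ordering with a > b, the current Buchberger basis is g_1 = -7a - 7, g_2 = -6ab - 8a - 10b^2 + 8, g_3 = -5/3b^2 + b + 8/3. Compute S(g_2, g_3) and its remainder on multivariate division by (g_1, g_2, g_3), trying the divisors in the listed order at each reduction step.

lcm(LM(g_2), LM(g_3)) = ab^2.
S = (lcm/LT(g_2))·g_2 − (lcm/LT(g_3))·g_3 = 29/15ab + 8/5a + 5/3b^3 - 4/3b.
Reduce S modulo (g_1, g_2, g_3) in that order:
  leading term ab: subtract (-29/105b)·g_1 from 29/15ab + 8/5a + 5/3b^3 - 4/3b → 8/5a + 5/3b^3 - 49/15b
  leading term a: subtract (-8/35)·g_1 from 8/5a + 5/3b^3 - 49/15b → 5/3b^3 - 49/15b - 8/5
  leading term b^3: subtract (-b)·g_3 from 5/3b^3 - 49/15b - 8/5 → b^2 - 3/5b - 8/5
  leading term b^2: subtract (-3/5)·g_3 from b^2 - 3/5b - 8/5 → 0
The remainder is 0, so this S-polynomial contributes no new basis element.
This is the inner loop of Buchberger's algorithm — each nonzero remainder becomes a new basis element.

S(g_2, g_3) = 29/15ab + 8/5a + 5/3b^3 - 4/3b; remainder on division = 0.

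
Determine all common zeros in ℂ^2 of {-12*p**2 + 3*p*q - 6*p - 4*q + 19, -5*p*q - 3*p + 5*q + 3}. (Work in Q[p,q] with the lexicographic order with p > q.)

{(-13/40 + sqrt(27201)/120, -3/5), (-sqrt(27201)/120 - 13/40, -3/5), (1, 1)}

Compute a lex Gröbner basis by Buchberger's algorithm.
f_1 = -12*p**2 + 3*p*q - 6*p - 4*q + 19, LT = p**2.
f_2 = -5*p*q - 3*p + 5*q + 3, LT = p*q.

S(f_1,f_2): lcm = p**2*q. S = -3/5*p**2 - 1/4*p*q**2 + 3/2*p*q + 3/5*p + 1/3*q**2 - 19/12*q.
  reduce S modulo (f_1, f_2):
  remainder 1/12*q**2 - 1/30*q - 1/20 ≠ 0; add h_3 = 1/12*q**2 - 1/30*q - 1/20 to the basis.

The other S-polynomials (S(f_1,h_3), S(f_2,h_3)) all reduce to 0 modulo the current basis, so we have a Gröbner basis.
Inter-reduce: drop elements whose leading term is divisible by another's, tail-reduce, and make monic.
Reduced Gröbner basis: {p**2 + 13/20*p + 1/12*q - 26/15, p*q + 3/5*p - q - 3/5, q**2 - 2/5*q - 3/5}.

From the last basis element, q**2 - 2/5*q - 3/5 = 0, so q takes values in {-3/5, 1}. Each choice, substituted upward through the basis, yields the corresponding point(s) of the solution set.
  q = -3/5: the earlier basis element becomes p**2 + 13/20*p - 107/60 = 0, giving p = -13/40 + sqrt(27201)/120, -sqrt(27201)/120 - 13/40 — points (-13/40 + sqrt(27201)/120, -3/5), (-sqrt(27201)/120 - 13/40, -3/5).
  q = 1: the earlier basis elements become p**2 + 13/20*p - 33/20 = 0; 8/5*p - 8/5 = 0, giving p = 1 — point (1, 1).
A lex Gröbner basis triangularizes the system, enabling back-substitution.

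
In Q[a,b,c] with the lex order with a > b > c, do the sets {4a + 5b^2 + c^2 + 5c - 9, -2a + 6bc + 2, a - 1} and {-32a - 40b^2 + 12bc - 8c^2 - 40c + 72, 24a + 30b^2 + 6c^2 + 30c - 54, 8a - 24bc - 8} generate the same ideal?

Two ideals are equal iff their reduced Gröbner bases coincide (the reduced basis is unique for a fixed ordering).
Buchberger on the first generating set:
f_1 = 4a + 5b^2 + c^2 + 5c - 9, LT = a.
f_2 = -2a + 6bc + 2, LT = a.
f_3 = a - 1, LT = a.

S(f_1,f_2): lcm = a. S = 5/4b^2 + 3bc + 1/4c^2 + 5/4c - 5/4.
  reduce S modulo (f_1, f_2, f_3):
  remainder 5/4b^2 + 3bc + 1/4c^2 + 5/4c - 5/4 ≠ 0; add g_4 = 5/4b^2 + 3bc + 1/4c^2 + 5/4c - 5/4 to the basis.

S(f_1,f_3): lcm = a. S = 5/4b^2 + 1/4c^2 + 5/4c - 5/4.
  reduce S modulo (f_1, f_2, f_3, g_4):
  remainder -3bc ≠ 0; add g_5 = -3bc to the basis.

S(g_4,g_5): lcm = b^2c. S = 12/5bc^2 + 1/5c^3 + c^2 - c.
  reduce S modulo (f_1, f_2, f_3, g_4, g_5):
  remainder 1/5c^3 + c^2 - c ≠ 0; add g_6 = 1/5c^3 + c^2 - c to the basis.

The other S-polynomials (S(f_2,f_3), S(f_1,g_4), S(f_2,g_4), S(f_3,g_4), S(f_1,g_5), S(f_2,g_5), S(f_3,g_5), S(f_1,g_6), S(f_2,g_6), S(f_3,g_6), S(g_4,g_6), S(g_5,g_6)) all reduce to 0 modulo the current basis, so we have a Gröbner basis.
Inter-reduce: drop elements whose leading term is divisible by another's, tail-reduce, and make monic.
Reduced Gröbner basis: {a - 1, b^2 + 1/5c^2 + c - 1, bc, c^3 + 5c^2 - 5c}.

Buchberger on the second generating set:
h_1 = -32a - 40b^2 + 12bc - 8c^2 - 40c + 72, LT = a.
h_2 = 24a + 30b^2 + 6c^2 + 30c - 54, LT = a.
h_3 = 8a - 24bc - 8, LT = a.

S(h_1,h_2): lcm = a. S = -3/8bc.
  reduce S modulo (h_1, h_2, h_3):
  remainder -3/8bc ≠ 0; add k_4 = -3/8bc to the basis.

S(h_1,h_3): lcm = a. S = 5/4b^2 + 21/8bc + 1/4c^2 + 5/4c - 5/4.
  reduce S modulo (h_1, h_2, h_3, k_4):
  remainder 5/4b^2 + 1/4c^2 + 5/4c - 5/4 ≠ 0; add k_5 = 5/4b^2 + 1/4c^2 + 5/4c - 5/4 to the basis.

S(k_4,k_5): lcm = b^2c. S = -1/5c^3 - c^2 + c.
  reduce S modulo (h_1, h_2, h_3, k_4, k_5):
  remainder -1/5c^3 - c^2 + c ≠ 0; add k_6 = -1/5c^3 - c^2 + c to the basis.

The other S-polynomials (S(h_2,h_3), S(h_1,k_4), S(h_2,k_4), S(h_3,k_4), S(h_1,k_5), S(h_2,k_5), S(h_3,k_5), S(h_1,k_6), S(h_2,k_6), S(h_3,k_6), S(k_4,k_6), S(k_5,k_6)) all reduce to 0 modulo the current basis, so we have a Gröbner basis.
Inter-reduce: drop elements whose leading term is divisible by another's, tail-reduce, and make monic.
Reduced Gröbner basis: {a - 1, b^2 + 1/5c^2 + c - 1, bc, c^3 + 5c^2 - 5c}.

Same reduced basis, so the two generating sets span the same ideal.

Yes, the ideals are equal.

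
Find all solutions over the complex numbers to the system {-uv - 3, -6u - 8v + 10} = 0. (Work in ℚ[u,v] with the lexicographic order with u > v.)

{(3, -1), (-4/3, 9/4)}

Compute a lex Gröbner basis by Buchberger's algorithm.
f_1 = -uv - 3, LT = uv.
f_2 = -6u - 8v + 10, LT = u.

S(f_1,f_2): lcm = uv. S = -4/3v² + 5/3v + 3.
  leading term v²: no divisor's leading term divides it; move -4/3v² to the remainder.
  leading term v: no divisor's leading term divides it; move 5/3v to the remainder.
  leading term 1: no divisor's leading term divides it; move 3 to the remainder.
  remainder -4/3v² + 5/3v + 3 ≠ 0; add h_3 = -4/3v² + 5/3v + 3 to the basis.

The other S-polynomials (S(f_1,h_3), S(f_2,h_3)) all reduce to 0 modulo the current basis, so we have a Gröbner basis.
Inter-reduce: drop elements whose leading term is divisible by another's, tail-reduce, and make monic.
Reduced Gröbner basis: {u + 4/3v - 5/3, v² - 5/4v - 9/4}.

Since the basis is lex-ordered, v² - 5/4v - 9/4 is univariate in v. Its roots are {-1, 9/4}. Back-substituting each root into the other basis elements fixes the other coordinates.
  v = -1: the earlier basis element becomes u - 3 = 0, giving u = 3 — point (3, -1).
  v = 9/4: the earlier basis element becomes u + 4/3 = 0, giving u = -4/3 — point (-4/3, 9/4).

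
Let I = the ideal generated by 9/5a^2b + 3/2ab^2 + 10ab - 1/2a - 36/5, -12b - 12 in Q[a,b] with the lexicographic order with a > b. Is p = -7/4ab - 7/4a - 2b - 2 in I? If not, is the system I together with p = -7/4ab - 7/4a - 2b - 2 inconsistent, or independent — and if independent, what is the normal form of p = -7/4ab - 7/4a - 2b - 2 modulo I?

First compute the reduced Gröbner basis of I by Buchberger's algorithm.
f_1 = 9/5a^2b + 3/2ab^2 + 10ab - 1/2a - 36/5, LT = a^2b.
f_2 = -12b - 12, LT = b.

S(f_1,f_2): lcm = a^2b. S = -a^2 + 5/6ab^2 + 50/9ab - 5/18a - 4.
  leading term a^2: no divisor's leading term divides it; move -a^2 to the remainder.
  leading term ab^2: subtract (-5/72ab)·f_2 from 5/6ab^2 + 50/9ab - 5/18a - 4 → 85/18ab - 5/18a - 4
  leading term ab: subtract (-85/216a)·f_2 from 85/18ab - 5/18a - 4 → -5a - 4
  leading term a: no divisor's leading term divides it; move -5a to the remainder.
  leading term 1: no divisor's leading term divides it; move -4 to the remainder.
  remainder -a^2 - 5a - 4 ≠ 0; add h_3 = -a^2 - 5a - 4 to the basis.

The other S-polynomials (S(f_1,h_3), S(f_2,h_3)) all reduce to 0 modulo the current basis, so we have a Gröbner basis.
Inter-reduce: drop elements whose leading term is divisible by another's, tail-reduce, and make monic.
Reduced Gröbner basis: {a^2 + 5a + 4, b + 1}.
Label its elements g_1 = a^2 + 5a + 4, g_2 = b + 1.

Reduce p = -7/4ab - 7/4a - 2b - 2 modulo G:
  leading term ab: subtract (-7/4a)·g_2 from -7/4ab - 7/4a - 2b - 2 → -2b - 2
  leading term b: subtract (-2)·g_2 from -2b - 2 → 0
  normal form = 0.
Since the normal form is 0, p ∈ I.

The remainder on division by a Gröbner basis is unique — it is the normal form.

-7/4ab - 7/4a - 2b - 2 lies in I (it reduces to 0).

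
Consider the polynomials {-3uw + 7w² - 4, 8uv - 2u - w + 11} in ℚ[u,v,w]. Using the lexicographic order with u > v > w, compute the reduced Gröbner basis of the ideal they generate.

G = {uv - ¼u - ⅛w + 11/8, uw - 7/3w² + 4/3, vw² - 4/7v - 17/56w² + 33/56w + 1/7}

f_1 = -3uw + 7w² - 4, LT = uw.
f_2 = 8uv - 2u - w + 11, LT = uv.

S(f_1,f_2): lcm = uvw. S = ¼uw - 7/3vw² + 4/3v + ⅛w² - 11/8w.
  leading term uw: subtract (-1/12)·f_1 from ¼uw - 7/3vw² + 4/3v + ⅛w² - 11/8w → -7/3vw² + 4/3v + 17/24w² - 11/8w - ⅓
  leading term vw²: no divisor's leading term divides it; move -7/3vw² to the remainder.
  leading term v: no divisor's leading term divides it; move 4/3v to the remainder.
  leading term w²: no divisor's leading term divides it; move 17/24w² to the remainder.
  leading term w: no divisor's leading term divides it; move -11/8w to the remainder.
  leading term 1: no divisor's leading term divides it; move -⅓ to the remainder.
  remainder -7/3vw² + 4/3v + 17/24w² - 11/8w - ⅓ ≠ 0; add g_3 = -7/3vw² + 4/3v + 17/24w² - 11/8w - ⅓ to the basis.

The other S-polynomials (S(f_1,g_3), S(f_2,g_3)) all reduce to 0 modulo the current basis, so we have a Gröbner basis.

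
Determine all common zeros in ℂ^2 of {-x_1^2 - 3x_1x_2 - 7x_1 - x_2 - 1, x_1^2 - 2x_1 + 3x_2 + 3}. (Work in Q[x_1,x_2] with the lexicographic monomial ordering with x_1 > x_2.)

{(0, -1), (4/3 + sqrt(58)/3, -77/27 - 2*sqrt(58)/27), (4/3 - sqrt(58)/3, -77/27 + 2*sqrt(58)/27)}

Compute a lex Gröbner basis by Buchberger's algorithm.
f_1 = -x_1^2 - 3x_1x_2 - 7x_1 - x_2 - 1, LT = x_1^2.
f_2 = x_1^2 - 2x_1 + 3x_2 + 3, LT = x_1^2.

S(f_1,f_2): lcm = x_1^2. S = 3x_1x_2 + 9x_1 - 2x_2 - 2.
  leading term x_1x_2: no divisor's leading term divides it; move 3x_1x_2 to the remainder.
  leading term x_1: no divisor's leading term divides it; move 9x_1 to the remainder.
  leading term x_2: no divisor's leading term divides it; move -2x_2 to the remainder.
  leading term 1: no divisor's leading term divides it; move -2 to the remainder.
  remainder 3x_1x_2 + 9x_1 - 2x_2 - 2 ≠ 0; add h_3 = 3x_1x_2 + 9x_1 - 2x_2 - 2 to the basis.

S(f_1,h_3): lcm = x_1^2x_2. S = -3x_1^2 + 3x_1x_2^2 + 23/3x_1x_2 + 2/3x_1 + x_2^2 + x_2.
  leading term x_1^2: subtract (3)·f_1 from -3x_1^2 + 3x_1x_2^2 + 23/3x_1x_2 + 2/3x_1 + x_2^2 + x_2 → 3x_1x_2^2 + 50/3x_1x_2 + 65/3x_1 + x_2^2 + 4x_2 + 3
  leading term x_1x_2^2: subtract (x_2)·h_3 from 3x_1x_2^2 + 50/3x_1x_2 + 65/3x_1 + x_2^2 + 4x_2 + 3 → 23/3x_1x_2 + 65/3x_1 + 3x_2^2 + 6x_2 + 3
  leading term x_1x_2: subtract (23/9)·h_3 from 23/3x_1x_2 + 65/3x_1 + 3x_2^2 + 6x_2 + 3 → -4/3x_1 + 3x_2^2 + 100/9x_2 + 73/9
  leading term x_1: no divisor's leading term divides it; move -4/3x_1 to the remainder.
  leading term x_2^2: no divisor's leading term divides it; move 3x_2^2 to the remainder.
  leading term x_2: no divisor's leading term divides it; move 100/9x_2 to the remainder.
  leading term 1: no divisor's leading term divides it; move 73/9 to the remainder.
  remainder -4/3x_1 + 3x_2^2 + 100/9x_2 + 73/9 ≠ 0; add h_4 = -4/3x_1 + 3x_2^2 + 100/9x_2 + 73/9 to the basis.

S(h_3,h_4): lcm = x_1x_2. S = 3x_1 + 9/4x_2^3 + 25/3x_2^2 + 65/12x_2 - 2/3.
  leading term x_1: subtract (-9/4)·h_4 from 3x_1 + 9/4x_2^3 + 25/3x_2^2 + 65/12x_2 - 2/3 → 9/4x_2^3 + 181/12x_2^2 + 365/12x_2 + 211/12
  leading term x_2^3: no divisor's leading term divides it; move 9/4x_2^3 to the remainder.
  leading term x_2^2: no divisor's leading term divides it; move 181/12x_2^2 to the remainder.
  leading term x_2: no divisor's leading term divides it; move 365/12x_2 to the remainder.
  leading term 1: no divisor's leading term divides it; move 211/12 to the remainder.
  remainder 9/4x_2^3 + 181/12x_2^2 + 365/12x_2 + 211/12 ≠ 0; add h_5 = 9/4x_2^3 + 181/12x_2^2 + 365/12x_2 + 211/12 to the basis.

The other S-polynomials (S(f_2,h_3), S(f_1,h_4), S(f_2,h_4), S(f_1,h_5), S(f_2,h_5), S(h_3,h_5), S(h_4,h_5)) all reduce to 0 modulo the current basis, so we have a Gröbner basis.
Inter-reduce: drop elements whose leading term is divisible by another's, tail-reduce, and make monic.
Reduced Gröbner basis: {x_1 - 9/4x_2^2 - 25/3x_2 - 73/12, x_2^3 + 181/27x_2^2 + 365/27x_2 + 211/27}.

Since the basis is lex-ordered, x_2^3 + 181/27x_2^2 + 365/27x_2 + 211/27 is univariate in x_2. Its roots are {-1, -77/27 - 2*sqrt(58)/27, -77/27 + 2*sqrt(58)/27}. Back-substituting each root into the other basis elements fixes the other coordinates.
  x_2 = -1: the earlier basis element becomes x_1 = 0, giving x_1 = 0 — point (0, -1).
  x_2 = -77/27 - 2*sqrt(58)/27: the earlier basis element becomes x_1 - sqrt(58)/3 - 4/3 = 0, giving x_1 = 4/3 + sqrt(58)/3 — point (4/3 + sqrt(58)/3, -77/27 - 2*sqrt(58)/27).
  x_2 = -77/27 + 2*sqrt(58)/27: the earlier basis element becomes x_1 - 4/3 + sqrt(58)/3 = 0, giving x_1 = 4/3 - sqrt(58)/3 — point (4/3 - sqrt(58)/3, -77/27 + 2*sqrt(58)/27).
Check: every point annihilates each of the original generators.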